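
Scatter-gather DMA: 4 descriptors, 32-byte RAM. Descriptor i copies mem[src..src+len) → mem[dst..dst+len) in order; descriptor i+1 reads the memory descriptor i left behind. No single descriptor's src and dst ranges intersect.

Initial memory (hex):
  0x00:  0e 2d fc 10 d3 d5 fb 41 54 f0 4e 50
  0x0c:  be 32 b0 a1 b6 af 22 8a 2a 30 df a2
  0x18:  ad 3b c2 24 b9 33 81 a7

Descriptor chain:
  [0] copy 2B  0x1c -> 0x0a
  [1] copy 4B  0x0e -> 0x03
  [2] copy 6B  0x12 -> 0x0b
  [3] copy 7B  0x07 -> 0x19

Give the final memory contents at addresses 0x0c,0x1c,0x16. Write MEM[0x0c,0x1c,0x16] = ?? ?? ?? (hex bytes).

MEM[0x0c,0x1c,0x16] = 8a b9 df

  after D0: wrote 2B at 0x0a = b933
  after D1: wrote 4B at 0x03 = b0a1b6af
  after D2: wrote 6B at 0x0b = 228a2a30dfa2
  after D3: wrote 7B at 0x19 = 4154f0b9228a2a
query mem[0x0c]=0x8a, mem[0x1c]=0xb9, mem[0x16]=0xdf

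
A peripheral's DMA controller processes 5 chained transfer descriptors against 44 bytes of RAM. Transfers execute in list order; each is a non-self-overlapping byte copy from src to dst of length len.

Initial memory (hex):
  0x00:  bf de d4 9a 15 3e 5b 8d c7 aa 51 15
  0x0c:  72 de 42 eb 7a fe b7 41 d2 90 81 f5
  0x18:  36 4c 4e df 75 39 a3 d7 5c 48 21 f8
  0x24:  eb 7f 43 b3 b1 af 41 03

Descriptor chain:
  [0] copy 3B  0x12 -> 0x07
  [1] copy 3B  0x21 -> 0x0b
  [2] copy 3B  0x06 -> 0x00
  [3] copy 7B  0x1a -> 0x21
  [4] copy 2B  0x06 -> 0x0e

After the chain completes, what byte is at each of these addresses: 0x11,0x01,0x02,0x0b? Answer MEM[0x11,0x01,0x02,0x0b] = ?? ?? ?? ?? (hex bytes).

MEM[0x11,0x01,0x02,0x0b] = fe b7 41 48

D0: mem[0x07..0x09] <- [b7 41 d2]
D1: mem[0x0b..0x0d] <- [48 21 f8]
D2: mem[0x00..0x02] <- [5b b7 41]
D3: mem[0x21..0x27] <- [4e df 75 39 a3 d7 5c]
D4: mem[0x0e..0x0f] <- [5b b7]
query mem[0x11]=0xfe, mem[0x01]=0xb7, mem[0x02]=0x41, mem[0x0b]=0x48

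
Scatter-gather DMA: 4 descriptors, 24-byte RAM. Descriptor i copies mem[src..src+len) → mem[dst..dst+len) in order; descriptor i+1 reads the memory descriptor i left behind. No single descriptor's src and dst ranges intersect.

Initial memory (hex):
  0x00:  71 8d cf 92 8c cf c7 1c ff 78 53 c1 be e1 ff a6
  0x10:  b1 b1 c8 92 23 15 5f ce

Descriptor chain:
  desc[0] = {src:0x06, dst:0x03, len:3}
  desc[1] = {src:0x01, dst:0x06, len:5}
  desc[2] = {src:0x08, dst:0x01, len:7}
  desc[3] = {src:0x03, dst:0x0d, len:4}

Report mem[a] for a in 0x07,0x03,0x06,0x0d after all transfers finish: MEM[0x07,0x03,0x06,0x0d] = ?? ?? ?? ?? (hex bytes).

MEM[0x07,0x03,0x06,0x0d] = ff ff e1 ff

[0] 0x06->0x03 len=3 : c7 1c ff
[1] 0x01->0x06 len=5 : 8d cf c7 1c ff
[2] 0x08->0x01 len=7 : c7 1c ff c1 be e1 ff
[3] 0x03->0x0d len=4 : ff c1 be e1
query mem[0x07]=0xff, mem[0x03]=0xff, mem[0x06]=0xe1, mem[0x0d]=0xff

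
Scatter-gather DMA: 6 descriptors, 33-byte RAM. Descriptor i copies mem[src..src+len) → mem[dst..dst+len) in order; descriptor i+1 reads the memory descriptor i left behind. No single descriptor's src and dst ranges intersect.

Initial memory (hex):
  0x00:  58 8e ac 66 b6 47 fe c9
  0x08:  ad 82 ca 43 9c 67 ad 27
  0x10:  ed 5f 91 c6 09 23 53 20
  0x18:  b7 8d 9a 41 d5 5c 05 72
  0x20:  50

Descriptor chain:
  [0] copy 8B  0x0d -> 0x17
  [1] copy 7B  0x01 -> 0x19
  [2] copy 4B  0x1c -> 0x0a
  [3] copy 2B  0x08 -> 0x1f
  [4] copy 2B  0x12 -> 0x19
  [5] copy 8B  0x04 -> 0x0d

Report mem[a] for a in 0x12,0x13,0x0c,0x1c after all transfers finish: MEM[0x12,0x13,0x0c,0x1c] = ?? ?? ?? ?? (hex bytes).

[0] 0x0d->0x17 len=8 : 67 ad 27 ed 5f 91 c6 09
[1] 0x01->0x19 len=7 : 8e ac 66 b6 47 fe c9
[2] 0x1c->0x0a len=4 : b6 47 fe c9
[3] 0x08->0x1f len=2 : ad 82
[4] 0x12->0x19 len=2 : 91 c6
[5] 0x04->0x0d len=8 : b6 47 fe c9 ad 82 b6 47
query mem[0x12]=0x82, mem[0x13]=0xb6, mem[0x0c]=0xfe, mem[0x1c]=0xb6

MEM[0x12,0x13,0x0c,0x1c] = 82 b6 fe b6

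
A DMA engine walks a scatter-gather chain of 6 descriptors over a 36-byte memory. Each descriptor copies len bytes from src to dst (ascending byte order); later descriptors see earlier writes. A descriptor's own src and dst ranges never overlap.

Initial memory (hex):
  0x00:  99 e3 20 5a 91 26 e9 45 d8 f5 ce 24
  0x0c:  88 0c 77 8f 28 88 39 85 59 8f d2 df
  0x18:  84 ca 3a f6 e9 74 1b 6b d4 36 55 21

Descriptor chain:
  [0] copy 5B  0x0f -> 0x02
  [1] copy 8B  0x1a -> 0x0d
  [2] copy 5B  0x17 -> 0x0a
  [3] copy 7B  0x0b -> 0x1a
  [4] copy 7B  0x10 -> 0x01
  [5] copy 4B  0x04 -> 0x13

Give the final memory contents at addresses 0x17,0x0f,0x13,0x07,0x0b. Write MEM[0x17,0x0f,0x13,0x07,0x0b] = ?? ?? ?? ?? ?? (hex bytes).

MEM[0x17,0x0f,0x13,0x07,0x0b] = df e9 d4 d2 84

#0 dst[0x02+5] := {0x8f,0x28,0x88,0x39,0x85}
#1 dst[0x0d+8] := {0x3a,0xf6,0xe9,0x74,0x1b,0x6b,0xd4,0x36}
#2 dst[0x0a+5] := {0xdf,0x84,0xca,0x3a,0xf6}
#3 dst[0x1a+7] := {0x84,0xca,0x3a,0xf6,0xe9,0x74,0x1b}
#4 dst[0x01+7] := {0x74,0x1b,0x6b,0xd4,0x36,0x8f,0xd2}
#5 dst[0x13+4] := {0xd4,0x36,0x8f,0xd2}
query mem[0x17]=0xdf, mem[0x0f]=0xe9, mem[0x13]=0xd4, mem[0x07]=0xd2, mem[0x0b]=0x84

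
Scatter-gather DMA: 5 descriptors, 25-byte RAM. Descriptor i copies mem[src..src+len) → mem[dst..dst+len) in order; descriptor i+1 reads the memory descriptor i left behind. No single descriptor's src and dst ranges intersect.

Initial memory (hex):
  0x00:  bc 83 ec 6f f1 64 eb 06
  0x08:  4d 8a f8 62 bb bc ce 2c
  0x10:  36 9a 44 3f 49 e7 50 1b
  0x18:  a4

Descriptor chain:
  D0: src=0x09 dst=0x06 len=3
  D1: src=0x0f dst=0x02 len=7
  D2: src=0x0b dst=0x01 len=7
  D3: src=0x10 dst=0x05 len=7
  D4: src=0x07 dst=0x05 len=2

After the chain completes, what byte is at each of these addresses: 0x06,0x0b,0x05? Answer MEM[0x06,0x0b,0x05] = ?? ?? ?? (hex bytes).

D0: mem[0x06..0x08] <- [8a f8 62]
D1: mem[0x02..0x08] <- [2c 36 9a 44 3f 49 e7]
D2: mem[0x01..0x07] <- [62 bb bc ce 2c 36 9a]
D3: mem[0x05..0x0b] <- [36 9a 44 3f 49 e7 50]
D4: mem[0x05..0x06] <- [44 3f]
query mem[0x06]=0x3f, mem[0x0b]=0x50, mem[0x05]=0x44

MEM[0x06,0x0b,0x05] = 3f 50 44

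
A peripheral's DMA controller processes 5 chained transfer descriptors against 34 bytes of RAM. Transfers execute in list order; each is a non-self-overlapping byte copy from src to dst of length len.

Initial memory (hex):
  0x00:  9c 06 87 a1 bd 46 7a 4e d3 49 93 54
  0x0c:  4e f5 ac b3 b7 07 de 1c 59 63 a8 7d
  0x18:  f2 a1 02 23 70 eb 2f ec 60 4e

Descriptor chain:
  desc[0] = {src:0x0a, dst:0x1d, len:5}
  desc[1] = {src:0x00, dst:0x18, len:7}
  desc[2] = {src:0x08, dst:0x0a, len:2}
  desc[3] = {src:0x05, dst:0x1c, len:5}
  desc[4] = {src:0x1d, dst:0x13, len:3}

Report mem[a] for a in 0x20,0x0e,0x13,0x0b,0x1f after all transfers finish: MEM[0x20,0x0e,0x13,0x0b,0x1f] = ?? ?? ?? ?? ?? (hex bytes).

D0: mem[0x1d..0x21] <- [93 54 4e f5 ac]
D1: mem[0x18..0x1e] <- [9c 06 87 a1 bd 46 7a]
D2: mem[0x0a..0x0b] <- [d3 49]
D3: mem[0x1c..0x20] <- [46 7a 4e d3 49]
D4: mem[0x13..0x15] <- [7a 4e d3]
query mem[0x20]=0x49, mem[0x0e]=0xac, mem[0x13]=0x7a, mem[0x0b]=0x49, mem[0x1f]=0xd3

MEM[0x20,0x0e,0x13,0x0b,0x1f] = 49 ac 7a 49 d3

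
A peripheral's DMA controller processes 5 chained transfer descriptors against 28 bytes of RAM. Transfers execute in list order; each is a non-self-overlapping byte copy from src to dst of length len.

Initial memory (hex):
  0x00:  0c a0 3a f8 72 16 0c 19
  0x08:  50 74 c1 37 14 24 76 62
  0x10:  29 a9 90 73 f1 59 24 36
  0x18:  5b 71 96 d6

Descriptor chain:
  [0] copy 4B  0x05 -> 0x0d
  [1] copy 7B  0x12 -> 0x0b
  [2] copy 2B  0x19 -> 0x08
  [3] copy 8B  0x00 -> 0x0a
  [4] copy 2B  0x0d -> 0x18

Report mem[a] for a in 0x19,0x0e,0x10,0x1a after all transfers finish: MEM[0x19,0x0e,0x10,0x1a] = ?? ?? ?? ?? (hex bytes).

#0 dst[0x0d+4] := {0x16,0x0c,0x19,0x50}
#1 dst[0x0b+7] := {0x90,0x73,0xf1,0x59,0x24,0x36,0x5b}
#2 dst[0x08+2] := {0x71,0x96}
#3 dst[0x0a+8] := {0x0c,0xa0,0x3a,0xf8,0x72,0x16,0x0c,0x19}
#4 dst[0x18+2] := {0xf8,0x72}
query mem[0x19]=0x72, mem[0x0e]=0x72, mem[0x10]=0x0c, mem[0x1a]=0x96

MEM[0x19,0x0e,0x10,0x1a] = 72 72 0c 96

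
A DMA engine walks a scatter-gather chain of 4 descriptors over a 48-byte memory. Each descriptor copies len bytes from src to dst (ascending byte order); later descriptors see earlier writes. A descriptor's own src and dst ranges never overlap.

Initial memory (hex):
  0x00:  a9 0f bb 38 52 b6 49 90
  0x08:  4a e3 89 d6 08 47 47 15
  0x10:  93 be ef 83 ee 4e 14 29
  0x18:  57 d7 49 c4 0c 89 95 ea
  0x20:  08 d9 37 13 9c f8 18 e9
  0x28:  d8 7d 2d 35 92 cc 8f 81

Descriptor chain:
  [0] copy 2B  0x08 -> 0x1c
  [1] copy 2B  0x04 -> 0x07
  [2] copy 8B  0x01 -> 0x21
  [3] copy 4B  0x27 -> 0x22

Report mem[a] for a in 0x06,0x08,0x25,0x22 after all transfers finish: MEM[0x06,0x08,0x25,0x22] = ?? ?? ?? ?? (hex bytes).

#0 dst[0x1c+2] := {0x4a,0xe3}
#1 dst[0x07+2] := {0x52,0xb6}
#2 dst[0x21+8] := {0x0f,0xbb,0x38,0x52,0xb6,0x49,0x52,0xb6}
#3 dst[0x22+4] := {0x52,0xb6,0x7d,0x2d}
query mem[0x06]=0x49, mem[0x08]=0xb6, mem[0x25]=0x2d, mem[0x22]=0x52

MEM[0x06,0x08,0x25,0x22] = 49 b6 2d 52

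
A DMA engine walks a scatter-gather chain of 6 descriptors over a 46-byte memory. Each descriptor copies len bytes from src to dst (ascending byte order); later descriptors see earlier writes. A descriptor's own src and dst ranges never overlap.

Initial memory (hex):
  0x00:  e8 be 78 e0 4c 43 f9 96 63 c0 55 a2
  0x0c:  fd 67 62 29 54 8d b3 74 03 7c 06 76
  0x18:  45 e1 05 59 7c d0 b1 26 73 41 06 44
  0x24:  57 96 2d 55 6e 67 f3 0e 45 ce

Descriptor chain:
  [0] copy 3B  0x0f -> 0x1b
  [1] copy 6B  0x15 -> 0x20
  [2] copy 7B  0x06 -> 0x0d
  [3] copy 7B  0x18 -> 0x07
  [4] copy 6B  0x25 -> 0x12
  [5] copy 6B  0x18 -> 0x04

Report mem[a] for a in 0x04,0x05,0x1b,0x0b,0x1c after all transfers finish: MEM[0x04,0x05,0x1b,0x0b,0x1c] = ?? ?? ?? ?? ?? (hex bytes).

MEM[0x04,0x05,0x1b,0x0b,0x1c] = 45 e1 29 54 54

#0 dst[0x1b+3] := {0x29,0x54,0x8d}
#1 dst[0x20+6] := {0x7c,0x06,0x76,0x45,0xe1,0x05}
#2 dst[0x0d+7] := {0xf9,0x96,0x63,0xc0,0x55,0xa2,0xfd}
#3 dst[0x07+7] := {0x45,0xe1,0x05,0x29,0x54,0x8d,0xb1}
#4 dst[0x12+6] := {0x05,0x2d,0x55,0x6e,0x67,0xf3}
#5 dst[0x04+6] := {0x45,0xe1,0x05,0x29,0x54,0x8d}
query mem[0x04]=0x45, mem[0x05]=0xe1, mem[0x1b]=0x29, mem[0x0b]=0x54, mem[0x1c]=0x54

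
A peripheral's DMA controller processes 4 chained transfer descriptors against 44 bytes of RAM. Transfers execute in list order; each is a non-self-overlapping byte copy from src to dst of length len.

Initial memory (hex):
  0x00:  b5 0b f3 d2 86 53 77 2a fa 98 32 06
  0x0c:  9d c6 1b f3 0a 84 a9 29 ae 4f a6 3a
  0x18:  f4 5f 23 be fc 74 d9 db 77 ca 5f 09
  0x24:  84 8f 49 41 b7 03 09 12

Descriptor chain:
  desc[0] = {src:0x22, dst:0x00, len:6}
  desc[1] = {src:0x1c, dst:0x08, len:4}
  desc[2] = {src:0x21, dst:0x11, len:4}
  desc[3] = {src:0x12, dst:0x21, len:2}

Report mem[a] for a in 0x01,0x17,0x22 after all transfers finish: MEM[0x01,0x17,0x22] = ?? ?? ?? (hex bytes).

MEM[0x01,0x17,0x22] = 09 3a 09

  after D0: wrote 6B at 0x00 = 5f09848f4941
  after D1: wrote 4B at 0x08 = fc74d9db
  after D2: wrote 4B at 0x11 = ca5f0984
  after D3: wrote 2B at 0x21 = 5f09
query mem[0x01]=0x09, mem[0x17]=0x3a, mem[0x22]=0x09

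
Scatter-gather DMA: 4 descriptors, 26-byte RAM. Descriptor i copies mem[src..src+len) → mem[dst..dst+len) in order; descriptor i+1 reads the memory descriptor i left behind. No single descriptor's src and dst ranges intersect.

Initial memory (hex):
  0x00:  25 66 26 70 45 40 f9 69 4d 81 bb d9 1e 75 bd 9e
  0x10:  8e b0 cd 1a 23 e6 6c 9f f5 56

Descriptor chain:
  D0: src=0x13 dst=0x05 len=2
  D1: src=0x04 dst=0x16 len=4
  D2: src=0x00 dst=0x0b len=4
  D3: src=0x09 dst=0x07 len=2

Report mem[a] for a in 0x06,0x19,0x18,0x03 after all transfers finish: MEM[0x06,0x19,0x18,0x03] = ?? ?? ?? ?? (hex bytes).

[0] 0x13->0x05 len=2 : 1a 23
[1] 0x04->0x16 len=4 : 45 1a 23 69
[2] 0x00->0x0b len=4 : 25 66 26 70
[3] 0x09->0x07 len=2 : 81 bb
query mem[0x06]=0x23, mem[0x19]=0x69, mem[0x18]=0x23, mem[0x03]=0x70

MEM[0x06,0x19,0x18,0x03] = 23 69 23 70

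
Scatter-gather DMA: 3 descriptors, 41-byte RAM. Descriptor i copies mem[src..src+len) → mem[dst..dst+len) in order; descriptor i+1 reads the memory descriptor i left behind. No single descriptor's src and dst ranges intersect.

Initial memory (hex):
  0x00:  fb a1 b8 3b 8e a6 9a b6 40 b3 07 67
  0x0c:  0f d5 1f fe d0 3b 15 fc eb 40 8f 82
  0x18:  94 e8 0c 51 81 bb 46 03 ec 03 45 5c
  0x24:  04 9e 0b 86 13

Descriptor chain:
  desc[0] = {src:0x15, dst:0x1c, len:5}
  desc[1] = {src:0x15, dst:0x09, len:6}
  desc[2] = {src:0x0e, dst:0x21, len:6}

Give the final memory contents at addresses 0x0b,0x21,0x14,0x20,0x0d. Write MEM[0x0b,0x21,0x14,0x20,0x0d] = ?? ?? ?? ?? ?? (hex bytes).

  after D0: wrote 5B at 0x1c = 408f8294e8
  after D1: wrote 6B at 0x09 = 408f8294e80c
  after D2: wrote 6B at 0x21 = 0cfed03b15fc
query mem[0x0b]=0x82, mem[0x21]=0x0c, mem[0x14]=0xeb, mem[0x20]=0xe8, mem[0x0d]=0xe8

MEM[0x0b,0x21,0x14,0x20,0x0d] = 82 0c eb e8 e8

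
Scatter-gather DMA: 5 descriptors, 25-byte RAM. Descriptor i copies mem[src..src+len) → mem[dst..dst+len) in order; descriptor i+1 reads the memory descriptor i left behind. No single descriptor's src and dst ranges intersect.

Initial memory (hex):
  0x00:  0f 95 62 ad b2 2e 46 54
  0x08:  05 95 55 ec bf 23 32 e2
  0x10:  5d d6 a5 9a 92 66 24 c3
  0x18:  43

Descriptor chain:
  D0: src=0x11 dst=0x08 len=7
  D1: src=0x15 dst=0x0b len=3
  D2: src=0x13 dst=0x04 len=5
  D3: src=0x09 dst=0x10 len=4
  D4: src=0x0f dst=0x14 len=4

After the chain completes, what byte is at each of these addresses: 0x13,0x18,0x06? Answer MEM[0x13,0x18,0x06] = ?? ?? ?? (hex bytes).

MEM[0x13,0x18,0x06] = 24 43 66

#0 dst[0x08+7] := {0xd6,0xa5,0x9a,0x92,0x66,0x24,0xc3}
#1 dst[0x0b+3] := {0x66,0x24,0xc3}
#2 dst[0x04+5] := {0x9a,0x92,0x66,0x24,0xc3}
#3 dst[0x10+4] := {0xa5,0x9a,0x66,0x24}
#4 dst[0x14+4] := {0xe2,0xa5,0x9a,0x66}
query mem[0x13]=0x24, mem[0x18]=0x43, mem[0x06]=0x66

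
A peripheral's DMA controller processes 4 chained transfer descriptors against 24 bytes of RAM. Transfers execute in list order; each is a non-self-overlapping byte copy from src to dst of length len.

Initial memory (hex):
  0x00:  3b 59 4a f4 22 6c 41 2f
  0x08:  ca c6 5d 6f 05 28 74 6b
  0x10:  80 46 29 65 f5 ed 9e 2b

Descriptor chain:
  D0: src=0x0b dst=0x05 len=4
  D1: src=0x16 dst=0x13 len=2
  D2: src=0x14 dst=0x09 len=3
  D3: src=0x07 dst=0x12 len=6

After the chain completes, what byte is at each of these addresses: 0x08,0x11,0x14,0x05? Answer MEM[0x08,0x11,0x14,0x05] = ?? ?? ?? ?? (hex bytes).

#0 dst[0x05+4] := {0x6f,0x05,0x28,0x74}
#1 dst[0x13+2] := {0x9e,0x2b}
#2 dst[0x09+3] := {0x2b,0xed,0x9e}
#3 dst[0x12+6] := {0x28,0x74,0x2b,0xed,0x9e,0x05}
query mem[0x08]=0x74, mem[0x11]=0x46, mem[0x14]=0x2b, mem[0x05]=0x6f

MEM[0x08,0x11,0x14,0x05] = 74 46 2b 6f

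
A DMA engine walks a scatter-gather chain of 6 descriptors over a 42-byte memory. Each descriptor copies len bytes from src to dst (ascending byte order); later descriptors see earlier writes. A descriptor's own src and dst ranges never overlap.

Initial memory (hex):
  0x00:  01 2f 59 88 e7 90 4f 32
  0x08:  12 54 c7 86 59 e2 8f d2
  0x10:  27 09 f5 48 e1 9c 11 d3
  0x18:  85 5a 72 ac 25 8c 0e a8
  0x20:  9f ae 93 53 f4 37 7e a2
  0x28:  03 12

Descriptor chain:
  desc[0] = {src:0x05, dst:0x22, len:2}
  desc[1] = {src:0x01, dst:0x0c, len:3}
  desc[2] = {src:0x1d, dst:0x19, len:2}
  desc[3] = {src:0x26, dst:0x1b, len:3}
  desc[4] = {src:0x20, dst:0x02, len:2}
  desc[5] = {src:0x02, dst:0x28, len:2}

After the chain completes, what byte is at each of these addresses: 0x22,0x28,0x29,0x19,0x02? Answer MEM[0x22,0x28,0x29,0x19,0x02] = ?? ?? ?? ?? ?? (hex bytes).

D0: mem[0x22..0x23] <- [90 4f]
D1: mem[0x0c..0x0e] <- [2f 59 88]
D2: mem[0x19..0x1a] <- [8c 0e]
D3: mem[0x1b..0x1d] <- [7e a2 03]
D4: mem[0x02..0x03] <- [9f ae]
D5: mem[0x28..0x29] <- [9f ae]
query mem[0x22]=0x90, mem[0x28]=0x9f, mem[0x29]=0xae, mem[0x19]=0x8c, mem[0x02]=0x9f

MEM[0x22,0x28,0x29,0x19,0x02] = 90 9f ae 8c 9f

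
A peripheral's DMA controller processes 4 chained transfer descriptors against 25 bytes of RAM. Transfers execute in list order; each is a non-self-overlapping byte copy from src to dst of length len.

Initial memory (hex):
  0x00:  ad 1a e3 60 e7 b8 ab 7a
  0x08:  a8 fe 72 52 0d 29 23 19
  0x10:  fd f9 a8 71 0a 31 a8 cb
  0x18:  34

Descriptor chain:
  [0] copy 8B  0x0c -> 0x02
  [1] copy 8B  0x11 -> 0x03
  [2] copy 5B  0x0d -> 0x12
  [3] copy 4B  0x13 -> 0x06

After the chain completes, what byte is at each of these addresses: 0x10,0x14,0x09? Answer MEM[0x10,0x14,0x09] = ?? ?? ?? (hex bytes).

#0 dst[0x02+8] := {0x0d,0x29,0x23,0x19,0xfd,0xf9,0xa8,0x71}
#1 dst[0x03+8] := {0xf9,0xa8,0x71,0x0a,0x31,0xa8,0xcb,0x34}
#2 dst[0x12+5] := {0x29,0x23,0x19,0xfd,0xf9}
#3 dst[0x06+4] := {0x23,0x19,0xfd,0xf9}
query mem[0x10]=0xfd, mem[0x14]=0x19, mem[0x09]=0xf9

MEM[0x10,0x14,0x09] = fd 19 f9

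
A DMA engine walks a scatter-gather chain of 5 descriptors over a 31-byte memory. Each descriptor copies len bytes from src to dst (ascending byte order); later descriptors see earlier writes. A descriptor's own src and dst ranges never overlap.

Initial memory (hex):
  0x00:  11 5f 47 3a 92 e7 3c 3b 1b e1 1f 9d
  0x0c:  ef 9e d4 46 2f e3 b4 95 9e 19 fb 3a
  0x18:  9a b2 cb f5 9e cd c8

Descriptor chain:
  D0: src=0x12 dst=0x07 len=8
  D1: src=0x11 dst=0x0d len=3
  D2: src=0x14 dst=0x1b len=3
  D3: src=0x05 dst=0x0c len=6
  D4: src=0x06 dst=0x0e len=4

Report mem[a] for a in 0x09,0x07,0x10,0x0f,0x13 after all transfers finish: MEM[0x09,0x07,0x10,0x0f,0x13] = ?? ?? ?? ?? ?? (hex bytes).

MEM[0x09,0x07,0x10,0x0f,0x13] = 9e b4 95 b4 95

[0] 0x12->0x07 len=8 : b4 95 9e 19 fb 3a 9a b2
[1] 0x11->0x0d len=3 : e3 b4 95
[2] 0x14->0x1b len=3 : 9e 19 fb
[3] 0x05->0x0c len=6 : e7 3c b4 95 9e 19
[4] 0x06->0x0e len=4 : 3c b4 95 9e
query mem[0x09]=0x9e, mem[0x07]=0xb4, mem[0x10]=0x95, mem[0x0f]=0xb4, mem[0x13]=0x95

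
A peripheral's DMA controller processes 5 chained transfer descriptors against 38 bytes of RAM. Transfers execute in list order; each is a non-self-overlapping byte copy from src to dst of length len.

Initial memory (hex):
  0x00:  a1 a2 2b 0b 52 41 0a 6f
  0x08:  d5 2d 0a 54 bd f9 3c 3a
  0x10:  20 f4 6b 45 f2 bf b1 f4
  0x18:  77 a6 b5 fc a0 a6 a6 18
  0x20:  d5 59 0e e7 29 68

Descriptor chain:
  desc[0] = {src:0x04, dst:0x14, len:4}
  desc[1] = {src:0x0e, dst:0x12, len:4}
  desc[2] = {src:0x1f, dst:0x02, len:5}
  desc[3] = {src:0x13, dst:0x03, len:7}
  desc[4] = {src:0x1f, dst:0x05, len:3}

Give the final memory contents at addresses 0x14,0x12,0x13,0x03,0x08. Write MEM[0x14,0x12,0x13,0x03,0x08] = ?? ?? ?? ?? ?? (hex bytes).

#0 dst[0x14+4] := {0x52,0x41,0x0a,0x6f}
#1 dst[0x12+4] := {0x3c,0x3a,0x20,0xf4}
#2 dst[0x02+5] := {0x18,0xd5,0x59,0x0e,0xe7}
#3 dst[0x03+7] := {0x3a,0x20,0xf4,0x0a,0x6f,0x77,0xa6}
#4 dst[0x05+3] := {0x18,0xd5,0x59}
query mem[0x14]=0x20, mem[0x12]=0x3c, mem[0x13]=0x3a, mem[0x03]=0x3a, mem[0x08]=0x77

MEM[0x14,0x12,0x13,0x03,0x08] = 20 3c 3a 3a 77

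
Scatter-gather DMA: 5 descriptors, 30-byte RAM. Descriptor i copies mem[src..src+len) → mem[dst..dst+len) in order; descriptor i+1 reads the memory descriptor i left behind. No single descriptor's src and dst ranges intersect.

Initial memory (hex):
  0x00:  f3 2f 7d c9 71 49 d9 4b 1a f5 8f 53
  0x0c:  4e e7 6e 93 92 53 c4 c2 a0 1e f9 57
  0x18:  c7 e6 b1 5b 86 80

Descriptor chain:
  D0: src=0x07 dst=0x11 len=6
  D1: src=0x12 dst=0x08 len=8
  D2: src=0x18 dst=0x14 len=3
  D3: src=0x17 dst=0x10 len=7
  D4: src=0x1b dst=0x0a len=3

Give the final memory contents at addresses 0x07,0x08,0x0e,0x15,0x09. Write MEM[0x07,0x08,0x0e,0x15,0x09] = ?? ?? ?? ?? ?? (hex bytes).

  after D0: wrote 6B at 0x11 = 4b1af58f534e
  after D1: wrote 8B at 0x08 = 1af58f534e57c7e6
  after D2: wrote 3B at 0x14 = c7e6b1
  after D3: wrote 7B at 0x10 = 57c7e6b15b8680
  after D4: wrote 3B at 0x0a = 5b8680
query mem[0x07]=0x4b, mem[0x08]=0x1a, mem[0x0e]=0xc7, mem[0x15]=0x86, mem[0x09]=0xf5

MEM[0x07,0x08,0x0e,0x15,0x09] = 4b 1a c7 86 f5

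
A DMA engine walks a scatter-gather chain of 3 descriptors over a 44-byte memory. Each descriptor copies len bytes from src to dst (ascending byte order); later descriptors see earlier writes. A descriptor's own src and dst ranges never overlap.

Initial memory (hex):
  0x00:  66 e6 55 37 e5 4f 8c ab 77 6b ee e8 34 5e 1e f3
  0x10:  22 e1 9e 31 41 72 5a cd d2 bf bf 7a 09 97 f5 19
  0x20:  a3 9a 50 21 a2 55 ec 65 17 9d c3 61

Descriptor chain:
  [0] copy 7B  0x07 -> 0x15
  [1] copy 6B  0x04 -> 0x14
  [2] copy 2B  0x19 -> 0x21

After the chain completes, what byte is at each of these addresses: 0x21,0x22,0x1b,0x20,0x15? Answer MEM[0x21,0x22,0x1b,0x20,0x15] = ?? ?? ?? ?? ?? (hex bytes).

[0] 0x07->0x15 len=7 : ab 77 6b ee e8 34 5e
[1] 0x04->0x14 len=6 : e5 4f 8c ab 77 6b
[2] 0x19->0x21 len=2 : 6b 34
query mem[0x21]=0x6b, mem[0x22]=0x34, mem[0x1b]=0x5e, mem[0x20]=0xa3, mem[0x15]=0x4f

MEM[0x21,0x22,0x1b,0x20,0x15] = 6b 34 5e a3 4f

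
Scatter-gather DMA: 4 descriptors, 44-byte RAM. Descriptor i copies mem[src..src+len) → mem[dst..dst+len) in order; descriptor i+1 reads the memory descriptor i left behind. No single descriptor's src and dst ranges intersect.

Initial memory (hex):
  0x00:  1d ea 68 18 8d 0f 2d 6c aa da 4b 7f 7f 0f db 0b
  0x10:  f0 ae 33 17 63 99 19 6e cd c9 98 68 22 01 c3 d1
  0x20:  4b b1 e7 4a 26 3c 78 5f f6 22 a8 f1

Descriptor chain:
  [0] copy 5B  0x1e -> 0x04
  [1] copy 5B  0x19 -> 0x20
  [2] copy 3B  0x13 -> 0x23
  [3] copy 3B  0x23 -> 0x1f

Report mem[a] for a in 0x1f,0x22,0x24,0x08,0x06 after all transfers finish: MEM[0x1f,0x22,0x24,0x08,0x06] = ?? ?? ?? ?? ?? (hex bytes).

MEM[0x1f,0x22,0x24,0x08,0x06] = 17 68 63 e7 4b

[0] 0x1e->0x04 len=5 : c3 d1 4b b1 e7
[1] 0x19->0x20 len=5 : c9 98 68 22 01
[2] 0x13->0x23 len=3 : 17 63 99
[3] 0x23->0x1f len=3 : 17 63 99
query mem[0x1f]=0x17, mem[0x22]=0x68, mem[0x24]=0x63, mem[0x08]=0xe7, mem[0x06]=0x4b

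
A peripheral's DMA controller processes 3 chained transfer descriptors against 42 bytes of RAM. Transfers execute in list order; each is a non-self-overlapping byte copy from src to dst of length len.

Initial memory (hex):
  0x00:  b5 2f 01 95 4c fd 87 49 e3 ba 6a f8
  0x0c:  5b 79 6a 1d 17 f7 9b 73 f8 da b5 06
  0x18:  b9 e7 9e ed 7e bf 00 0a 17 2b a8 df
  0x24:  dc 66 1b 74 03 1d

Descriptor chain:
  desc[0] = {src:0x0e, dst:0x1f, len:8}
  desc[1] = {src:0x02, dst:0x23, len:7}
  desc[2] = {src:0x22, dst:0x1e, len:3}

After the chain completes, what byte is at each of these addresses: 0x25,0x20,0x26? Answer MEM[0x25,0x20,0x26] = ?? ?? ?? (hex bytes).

MEM[0x25,0x20,0x26] = 4c 95 fd

#0 dst[0x1f+8] := {0x6a,0x1d,0x17,0xf7,0x9b,0x73,0xf8,0xda}
#1 dst[0x23+7] := {0x01,0x95,0x4c,0xfd,0x87,0x49,0xe3}
#2 dst[0x1e+3] := {0xf7,0x01,0x95}
query mem[0x25]=0x4c, mem[0x20]=0x95, mem[0x26]=0xfd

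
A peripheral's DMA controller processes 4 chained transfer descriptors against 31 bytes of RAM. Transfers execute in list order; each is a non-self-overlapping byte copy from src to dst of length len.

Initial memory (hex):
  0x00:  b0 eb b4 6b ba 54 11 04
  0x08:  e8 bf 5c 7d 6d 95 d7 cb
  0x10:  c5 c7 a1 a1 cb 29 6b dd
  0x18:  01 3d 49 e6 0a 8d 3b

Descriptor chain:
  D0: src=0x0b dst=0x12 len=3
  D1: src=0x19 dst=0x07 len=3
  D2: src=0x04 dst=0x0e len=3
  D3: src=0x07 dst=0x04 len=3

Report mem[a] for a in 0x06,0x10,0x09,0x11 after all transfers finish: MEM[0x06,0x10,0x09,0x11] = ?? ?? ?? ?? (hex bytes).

#0 dst[0x12+3] := {0x7d,0x6d,0x95}
#1 dst[0x07+3] := {0x3d,0x49,0xe6}
#2 dst[0x0e+3] := {0xba,0x54,0x11}
#3 dst[0x04+3] := {0x3d,0x49,0xe6}
query mem[0x06]=0xe6, mem[0x10]=0x11, mem[0x09]=0xe6, mem[0x11]=0xc7

MEM[0x06,0x10,0x09,0x11] = e6 11 e6 c7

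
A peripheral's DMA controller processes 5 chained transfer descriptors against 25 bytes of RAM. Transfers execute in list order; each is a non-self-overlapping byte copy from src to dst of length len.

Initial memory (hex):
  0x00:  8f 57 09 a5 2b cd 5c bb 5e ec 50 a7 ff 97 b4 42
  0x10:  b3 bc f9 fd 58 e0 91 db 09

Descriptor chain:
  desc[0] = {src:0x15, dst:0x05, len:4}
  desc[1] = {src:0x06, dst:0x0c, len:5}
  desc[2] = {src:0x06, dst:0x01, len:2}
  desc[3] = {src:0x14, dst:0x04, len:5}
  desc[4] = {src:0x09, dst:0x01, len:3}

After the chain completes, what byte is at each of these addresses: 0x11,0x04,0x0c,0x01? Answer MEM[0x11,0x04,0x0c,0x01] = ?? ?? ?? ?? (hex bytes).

MEM[0x11,0x04,0x0c,0x01] = bc 58 91 ec

  after D0: wrote 4B at 0x05 = e091db09
  after D1: wrote 5B at 0x0c = 91db09ec50
  after D2: wrote 2B at 0x01 = 91db
  after D3: wrote 5B at 0x04 = 58e091db09
  after D4: wrote 3B at 0x01 = ec50a7
query mem[0x11]=0xbc, mem[0x04]=0x58, mem[0x0c]=0x91, mem[0x01]=0xec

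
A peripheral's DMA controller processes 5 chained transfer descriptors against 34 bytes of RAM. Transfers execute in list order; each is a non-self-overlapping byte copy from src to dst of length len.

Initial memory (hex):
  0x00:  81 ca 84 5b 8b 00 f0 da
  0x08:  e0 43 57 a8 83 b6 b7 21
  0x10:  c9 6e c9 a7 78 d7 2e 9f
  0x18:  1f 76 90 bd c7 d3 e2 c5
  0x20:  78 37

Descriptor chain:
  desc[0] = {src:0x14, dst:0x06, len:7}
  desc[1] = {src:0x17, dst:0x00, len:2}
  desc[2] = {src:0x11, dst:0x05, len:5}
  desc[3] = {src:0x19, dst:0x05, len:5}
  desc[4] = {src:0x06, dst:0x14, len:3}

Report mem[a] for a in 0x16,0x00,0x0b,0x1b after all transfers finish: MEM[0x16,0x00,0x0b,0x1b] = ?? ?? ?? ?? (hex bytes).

MEM[0x16,0x00,0x0b,0x1b] = c7 9f 76 bd

#0 dst[0x06+7] := {0x78,0xd7,0x2e,0x9f,0x1f,0x76,0x90}
#1 dst[0x00+2] := {0x9f,0x1f}
#2 dst[0x05+5] := {0x6e,0xc9,0xa7,0x78,0xd7}
#3 dst[0x05+5] := {0x76,0x90,0xbd,0xc7,0xd3}
#4 dst[0x14+3] := {0x90,0xbd,0xc7}
query mem[0x16]=0xc7, mem[0x00]=0x9f, mem[0x0b]=0x76, mem[0x1b]=0xbd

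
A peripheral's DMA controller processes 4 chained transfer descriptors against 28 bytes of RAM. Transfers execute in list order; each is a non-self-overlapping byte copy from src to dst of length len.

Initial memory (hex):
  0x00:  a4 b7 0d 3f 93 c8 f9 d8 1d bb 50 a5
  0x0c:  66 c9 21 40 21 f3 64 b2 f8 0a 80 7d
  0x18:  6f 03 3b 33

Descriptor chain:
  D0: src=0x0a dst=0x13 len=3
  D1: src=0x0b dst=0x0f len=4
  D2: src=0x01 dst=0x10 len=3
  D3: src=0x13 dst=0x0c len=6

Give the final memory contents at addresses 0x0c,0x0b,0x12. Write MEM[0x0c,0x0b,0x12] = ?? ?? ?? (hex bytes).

MEM[0x0c,0x0b,0x12] = 50 a5 3f

  after D0: wrote 3B at 0x13 = 50a566
  after D1: wrote 4B at 0x0f = a566c921
  after D2: wrote 3B at 0x10 = b70d3f
  after D3: wrote 6B at 0x0c = 50a566807d6f
query mem[0x0c]=0x50, mem[0x0b]=0xa5, mem[0x12]=0x3f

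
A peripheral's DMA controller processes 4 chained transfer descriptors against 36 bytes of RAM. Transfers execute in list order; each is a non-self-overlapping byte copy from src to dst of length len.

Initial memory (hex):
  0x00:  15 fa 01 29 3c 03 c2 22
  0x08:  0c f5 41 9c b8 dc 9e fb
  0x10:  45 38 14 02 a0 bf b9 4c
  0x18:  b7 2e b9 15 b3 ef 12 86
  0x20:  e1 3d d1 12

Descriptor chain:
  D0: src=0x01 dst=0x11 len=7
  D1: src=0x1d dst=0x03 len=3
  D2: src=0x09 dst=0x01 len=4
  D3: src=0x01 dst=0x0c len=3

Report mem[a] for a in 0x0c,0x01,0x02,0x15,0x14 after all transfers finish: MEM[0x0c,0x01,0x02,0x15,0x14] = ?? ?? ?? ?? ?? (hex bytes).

MEM[0x0c,0x01,0x02,0x15,0x14] = f5 f5 41 03 3c

D0: mem[0x11..0x17] <- [fa 01 29 3c 03 c2 22]
D1: mem[0x03..0x05] <- [ef 12 86]
D2: mem[0x01..0x04] <- [f5 41 9c b8]
D3: mem[0x0c..0x0e] <- [f5 41 9c]
query mem[0x0c]=0xf5, mem[0x01]=0xf5, mem[0x02]=0x41, mem[0x15]=0x03, mem[0x14]=0x3c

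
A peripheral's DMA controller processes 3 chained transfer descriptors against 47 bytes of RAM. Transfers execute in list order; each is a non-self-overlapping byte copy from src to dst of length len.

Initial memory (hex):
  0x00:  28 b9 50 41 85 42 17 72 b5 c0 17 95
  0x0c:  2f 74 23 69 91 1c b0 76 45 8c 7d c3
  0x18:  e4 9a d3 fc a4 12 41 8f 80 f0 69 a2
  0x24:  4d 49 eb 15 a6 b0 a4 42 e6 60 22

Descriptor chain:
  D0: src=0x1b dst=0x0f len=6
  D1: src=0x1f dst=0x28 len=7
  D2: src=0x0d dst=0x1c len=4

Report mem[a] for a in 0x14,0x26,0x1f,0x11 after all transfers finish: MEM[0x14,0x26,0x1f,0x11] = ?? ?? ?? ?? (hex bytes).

D0: mem[0x0f..0x14] <- [fc a4 12 41 8f 80]
D1: mem[0x28..0x2e] <- [8f 80 f0 69 a2 4d 49]
D2: mem[0x1c..0x1f] <- [74 23 fc a4]
query mem[0x14]=0x80, mem[0x26]=0xeb, mem[0x1f]=0xa4, mem[0x11]=0x12

MEM[0x14,0x26,0x1f,0x11] = 80 eb a4 12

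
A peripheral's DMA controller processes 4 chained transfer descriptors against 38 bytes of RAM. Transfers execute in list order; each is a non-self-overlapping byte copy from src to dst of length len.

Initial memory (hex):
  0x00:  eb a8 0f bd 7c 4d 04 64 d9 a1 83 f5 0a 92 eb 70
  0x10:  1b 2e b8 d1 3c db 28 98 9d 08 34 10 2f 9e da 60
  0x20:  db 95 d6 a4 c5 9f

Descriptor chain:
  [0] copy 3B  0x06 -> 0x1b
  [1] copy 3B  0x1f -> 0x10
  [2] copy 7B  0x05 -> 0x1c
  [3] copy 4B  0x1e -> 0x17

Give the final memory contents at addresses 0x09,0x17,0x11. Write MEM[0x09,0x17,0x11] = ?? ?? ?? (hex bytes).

MEM[0x09,0x17,0x11] = a1 64 db

  after D0: wrote 3B at 0x1b = 0464d9
  after D1: wrote 3B at 0x10 = 60db95
  after D2: wrote 7B at 0x1c = 4d0464d9a183f5
  after D3: wrote 4B at 0x17 = 64d9a183
query mem[0x09]=0xa1, mem[0x17]=0x64, mem[0x11]=0xdb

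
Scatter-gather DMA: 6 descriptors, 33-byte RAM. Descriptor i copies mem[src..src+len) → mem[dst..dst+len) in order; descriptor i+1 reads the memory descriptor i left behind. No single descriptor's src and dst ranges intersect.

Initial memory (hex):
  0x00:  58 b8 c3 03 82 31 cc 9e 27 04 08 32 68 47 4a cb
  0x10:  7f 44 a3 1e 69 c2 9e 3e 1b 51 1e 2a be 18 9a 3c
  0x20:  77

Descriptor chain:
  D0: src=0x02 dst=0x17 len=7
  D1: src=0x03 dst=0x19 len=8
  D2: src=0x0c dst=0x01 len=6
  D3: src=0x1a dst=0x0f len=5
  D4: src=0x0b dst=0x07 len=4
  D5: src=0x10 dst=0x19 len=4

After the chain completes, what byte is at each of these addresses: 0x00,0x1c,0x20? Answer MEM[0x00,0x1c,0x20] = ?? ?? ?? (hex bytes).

MEM[0x00,0x1c,0x20] = 58 27 08

#0 dst[0x17+7] := {0xc3,0x03,0x82,0x31,0xcc,0x9e,0x27}
#1 dst[0x19+8] := {0x03,0x82,0x31,0xcc,0x9e,0x27,0x04,0x08}
#2 dst[0x01+6] := {0x68,0x47,0x4a,0xcb,0x7f,0x44}
#3 dst[0x0f+5] := {0x82,0x31,0xcc,0x9e,0x27}
#4 dst[0x07+4] := {0x32,0x68,0x47,0x4a}
#5 dst[0x19+4] := {0x31,0xcc,0x9e,0x27}
query mem[0x00]=0x58, mem[0x1c]=0x27, mem[0x20]=0x08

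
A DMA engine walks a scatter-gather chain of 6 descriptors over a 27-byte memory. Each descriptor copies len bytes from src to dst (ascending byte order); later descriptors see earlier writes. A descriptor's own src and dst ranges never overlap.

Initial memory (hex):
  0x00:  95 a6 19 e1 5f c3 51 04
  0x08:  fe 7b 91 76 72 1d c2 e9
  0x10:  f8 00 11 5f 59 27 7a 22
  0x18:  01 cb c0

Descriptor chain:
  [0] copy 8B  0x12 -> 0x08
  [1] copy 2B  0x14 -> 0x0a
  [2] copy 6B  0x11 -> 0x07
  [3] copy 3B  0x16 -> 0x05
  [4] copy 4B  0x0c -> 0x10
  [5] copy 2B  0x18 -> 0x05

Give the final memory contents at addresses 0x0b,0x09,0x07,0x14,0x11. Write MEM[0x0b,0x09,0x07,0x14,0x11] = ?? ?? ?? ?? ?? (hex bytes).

MEM[0x0b,0x09,0x07,0x14,0x11] = 27 5f 01 59 22

#0 dst[0x08+8] := {0x11,0x5f,0x59,0x27,0x7a,0x22,0x01,0xcb}
#1 dst[0x0a+2] := {0x59,0x27}
#2 dst[0x07+6] := {0x00,0x11,0x5f,0x59,0x27,0x7a}
#3 dst[0x05+3] := {0x7a,0x22,0x01}
#4 dst[0x10+4] := {0x7a,0x22,0x01,0xcb}
#5 dst[0x05+2] := {0x01,0xcb}
query mem[0x0b]=0x27, mem[0x09]=0x5f, mem[0x07]=0x01, mem[0x14]=0x59, mem[0x11]=0x22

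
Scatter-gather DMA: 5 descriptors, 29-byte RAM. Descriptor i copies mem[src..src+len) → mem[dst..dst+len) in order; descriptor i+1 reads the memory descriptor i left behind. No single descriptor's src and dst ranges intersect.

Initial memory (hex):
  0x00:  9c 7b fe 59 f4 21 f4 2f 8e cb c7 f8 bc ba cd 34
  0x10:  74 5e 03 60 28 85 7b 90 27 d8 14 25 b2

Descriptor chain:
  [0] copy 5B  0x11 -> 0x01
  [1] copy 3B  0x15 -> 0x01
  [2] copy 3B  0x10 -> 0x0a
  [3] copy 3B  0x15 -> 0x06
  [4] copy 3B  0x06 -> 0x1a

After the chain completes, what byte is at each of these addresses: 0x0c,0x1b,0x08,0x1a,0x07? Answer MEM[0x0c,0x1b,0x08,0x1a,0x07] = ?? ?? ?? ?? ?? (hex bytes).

MEM[0x0c,0x1b,0x08,0x1a,0x07] = 03 7b 90 85 7b

[0] 0x11->0x01 len=5 : 5e 03 60 28 85
[1] 0x15->0x01 len=3 : 85 7b 90
[2] 0x10->0x0a len=3 : 74 5e 03
[3] 0x15->0x06 len=3 : 85 7b 90
[4] 0x06->0x1a len=3 : 85 7b 90
query mem[0x0c]=0x03, mem[0x1b]=0x7b, mem[0x08]=0x90, mem[0x1a]=0x85, mem[0x07]=0x7b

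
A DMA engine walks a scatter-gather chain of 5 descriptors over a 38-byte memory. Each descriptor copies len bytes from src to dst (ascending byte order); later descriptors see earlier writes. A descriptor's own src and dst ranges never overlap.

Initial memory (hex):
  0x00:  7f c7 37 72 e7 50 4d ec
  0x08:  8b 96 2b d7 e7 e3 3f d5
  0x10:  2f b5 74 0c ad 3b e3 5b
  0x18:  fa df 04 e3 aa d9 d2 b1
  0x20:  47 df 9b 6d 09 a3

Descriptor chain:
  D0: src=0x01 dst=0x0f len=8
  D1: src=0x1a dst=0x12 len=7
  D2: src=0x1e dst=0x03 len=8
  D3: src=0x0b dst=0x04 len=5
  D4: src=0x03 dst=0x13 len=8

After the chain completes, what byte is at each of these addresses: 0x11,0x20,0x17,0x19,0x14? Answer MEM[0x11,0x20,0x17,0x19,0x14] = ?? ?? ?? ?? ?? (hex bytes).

MEM[0x11,0x20,0x17,0x19,0x14] = 72 47 3f 09 d7

D0: mem[0x0f..0x16] <- [c7 37 72 e7 50 4d ec 8b]
D1: mem[0x12..0x18] <- [04 e3 aa d9 d2 b1 47]
D2: mem[0x03..0x0a] <- [d2 b1 47 df 9b 6d 09 a3]
D3: mem[0x04..0x08] <- [d7 e7 e3 3f c7]
D4: mem[0x13..0x1a] <- [d2 d7 e7 e3 3f c7 09 a3]
query mem[0x11]=0x72, mem[0x20]=0x47, mem[0x17]=0x3f, mem[0x19]=0x09, mem[0x14]=0xd7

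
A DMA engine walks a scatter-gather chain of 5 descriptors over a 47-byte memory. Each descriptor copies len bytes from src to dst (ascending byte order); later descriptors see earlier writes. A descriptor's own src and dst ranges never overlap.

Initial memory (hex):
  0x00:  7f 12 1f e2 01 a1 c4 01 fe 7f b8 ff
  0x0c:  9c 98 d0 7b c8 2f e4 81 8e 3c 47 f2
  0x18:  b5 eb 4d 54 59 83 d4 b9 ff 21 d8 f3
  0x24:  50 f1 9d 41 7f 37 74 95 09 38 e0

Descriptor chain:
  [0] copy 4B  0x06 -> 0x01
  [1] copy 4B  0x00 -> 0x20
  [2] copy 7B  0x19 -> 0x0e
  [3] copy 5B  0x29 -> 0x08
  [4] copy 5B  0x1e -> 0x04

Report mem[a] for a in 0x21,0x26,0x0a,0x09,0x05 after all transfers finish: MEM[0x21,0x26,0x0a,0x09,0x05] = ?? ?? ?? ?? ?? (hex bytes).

  after D0: wrote 4B at 0x01 = c401fe7f
  after D1: wrote 4B at 0x20 = 7fc401fe
  after D2: wrote 7B at 0x0e = eb4d545983d4b9
  after D3: wrote 5B at 0x08 = 3774950938
  after D4: wrote 5B at 0x04 = d4b97fc401
query mem[0x21]=0xc4, mem[0x26]=0x9d, mem[0x0a]=0x95, mem[0x09]=0x74, mem[0x05]=0xb9

MEM[0x21,0x26,0x0a,0x09,0x05] = c4 9d 95 74 b9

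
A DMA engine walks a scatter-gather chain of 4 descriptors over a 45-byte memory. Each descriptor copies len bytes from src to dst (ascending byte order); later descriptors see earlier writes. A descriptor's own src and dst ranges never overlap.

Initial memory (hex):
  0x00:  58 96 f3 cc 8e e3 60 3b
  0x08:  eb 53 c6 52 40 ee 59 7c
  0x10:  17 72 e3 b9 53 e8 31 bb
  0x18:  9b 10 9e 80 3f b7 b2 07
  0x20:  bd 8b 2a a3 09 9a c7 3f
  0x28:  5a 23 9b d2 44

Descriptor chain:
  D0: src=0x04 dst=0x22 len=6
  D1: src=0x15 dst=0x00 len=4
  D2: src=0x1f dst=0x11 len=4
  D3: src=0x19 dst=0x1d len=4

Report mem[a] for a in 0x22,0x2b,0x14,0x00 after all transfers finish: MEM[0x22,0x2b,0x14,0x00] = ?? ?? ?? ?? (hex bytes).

MEM[0x22,0x2b,0x14,0x00] = 8e d2 8e e8

D0: mem[0x22..0x27] <- [8e e3 60 3b eb 53]
D1: mem[0x00..0x03] <- [e8 31 bb 9b]
D2: mem[0x11..0x14] <- [07 bd 8b 8e]
D3: mem[0x1d..0x20] <- [10 9e 80 3f]
query mem[0x22]=0x8e, mem[0x2b]=0xd2, mem[0x14]=0x8e, mem[0x00]=0xe8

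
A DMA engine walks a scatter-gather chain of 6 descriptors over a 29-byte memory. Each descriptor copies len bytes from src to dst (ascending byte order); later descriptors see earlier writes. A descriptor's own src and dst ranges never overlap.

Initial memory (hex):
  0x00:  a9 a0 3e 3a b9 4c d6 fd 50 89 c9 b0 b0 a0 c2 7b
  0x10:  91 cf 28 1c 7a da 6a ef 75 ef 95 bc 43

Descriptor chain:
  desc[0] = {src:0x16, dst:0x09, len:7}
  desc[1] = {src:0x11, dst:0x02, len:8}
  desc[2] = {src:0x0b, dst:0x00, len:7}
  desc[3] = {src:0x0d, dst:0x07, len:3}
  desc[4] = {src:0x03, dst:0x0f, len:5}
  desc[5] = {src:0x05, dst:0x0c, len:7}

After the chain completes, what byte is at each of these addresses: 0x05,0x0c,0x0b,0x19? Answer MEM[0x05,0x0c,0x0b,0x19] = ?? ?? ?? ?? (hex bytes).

#0 dst[0x09+7] := {0x6a,0xef,0x75,0xef,0x95,0xbc,0x43}
#1 dst[0x02+8] := {0xcf,0x28,0x1c,0x7a,0xda,0x6a,0xef,0x75}
#2 dst[0x00+7] := {0x75,0xef,0x95,0xbc,0x43,0x91,0xcf}
#3 dst[0x07+3] := {0x95,0xbc,0x43}
#4 dst[0x0f+5] := {0xbc,0x43,0x91,0xcf,0x95}
#5 dst[0x0c+7] := {0x91,0xcf,0x95,0xbc,0x43,0xef,0x75}
query mem[0x05]=0x91, mem[0x0c]=0x91, mem[0x0b]=0x75, mem[0x19]=0xef

MEM[0x05,0x0c,0x0b,0x19] = 91 91 75 ef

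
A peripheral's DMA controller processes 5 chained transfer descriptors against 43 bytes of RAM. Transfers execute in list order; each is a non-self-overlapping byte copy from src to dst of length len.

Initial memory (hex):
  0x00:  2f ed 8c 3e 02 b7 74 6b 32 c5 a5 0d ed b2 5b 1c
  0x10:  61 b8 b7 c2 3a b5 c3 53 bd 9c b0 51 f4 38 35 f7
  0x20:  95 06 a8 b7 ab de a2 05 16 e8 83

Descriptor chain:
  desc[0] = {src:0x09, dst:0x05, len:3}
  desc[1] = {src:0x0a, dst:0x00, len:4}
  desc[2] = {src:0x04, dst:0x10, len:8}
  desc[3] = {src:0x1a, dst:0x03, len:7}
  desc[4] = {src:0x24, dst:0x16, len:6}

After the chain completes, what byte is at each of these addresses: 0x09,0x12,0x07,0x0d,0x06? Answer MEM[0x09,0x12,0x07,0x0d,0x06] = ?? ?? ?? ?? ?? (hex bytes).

MEM[0x09,0x12,0x07,0x0d,0x06] = 95 a5 35 b2 38

  after D0: wrote 3B at 0x05 = c5a50d
  after D1: wrote 4B at 0x00 = a50dedb2
  after D2: wrote 8B at 0x10 = 02c5a50d32c5a50d
  after D3: wrote 7B at 0x03 = b051f43835f795
  after D4: wrote 6B at 0x16 = abdea20516e8
query mem[0x09]=0x95, mem[0x12]=0xa5, mem[0x07]=0x35, mem[0x0d]=0xb2, mem[0x06]=0x38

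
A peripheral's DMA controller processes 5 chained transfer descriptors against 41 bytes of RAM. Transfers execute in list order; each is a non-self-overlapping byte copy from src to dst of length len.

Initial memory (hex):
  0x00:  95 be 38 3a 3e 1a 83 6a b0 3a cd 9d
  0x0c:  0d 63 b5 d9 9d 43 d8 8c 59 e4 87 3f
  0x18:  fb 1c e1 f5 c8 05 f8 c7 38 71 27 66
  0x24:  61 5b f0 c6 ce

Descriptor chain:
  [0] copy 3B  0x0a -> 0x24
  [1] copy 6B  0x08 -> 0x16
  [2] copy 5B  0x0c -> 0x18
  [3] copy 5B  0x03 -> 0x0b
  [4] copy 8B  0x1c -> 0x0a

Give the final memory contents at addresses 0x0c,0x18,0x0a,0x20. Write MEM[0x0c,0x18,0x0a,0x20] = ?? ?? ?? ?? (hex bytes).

MEM[0x0c,0x18,0x0a,0x20] = f8 0d 9d 38

  after D0: wrote 3B at 0x24 = cd9d0d
  after D1: wrote 6B at 0x16 = b03acd9d0d63
  after D2: wrote 5B at 0x18 = 0d63b5d99d
  after D3: wrote 5B at 0x0b = 3a3e1a836a
  after D4: wrote 8B at 0x0a = 9d05f8c738712766
query mem[0x0c]=0xf8, mem[0x18]=0x0d, mem[0x0a]=0x9d, mem[0x20]=0x38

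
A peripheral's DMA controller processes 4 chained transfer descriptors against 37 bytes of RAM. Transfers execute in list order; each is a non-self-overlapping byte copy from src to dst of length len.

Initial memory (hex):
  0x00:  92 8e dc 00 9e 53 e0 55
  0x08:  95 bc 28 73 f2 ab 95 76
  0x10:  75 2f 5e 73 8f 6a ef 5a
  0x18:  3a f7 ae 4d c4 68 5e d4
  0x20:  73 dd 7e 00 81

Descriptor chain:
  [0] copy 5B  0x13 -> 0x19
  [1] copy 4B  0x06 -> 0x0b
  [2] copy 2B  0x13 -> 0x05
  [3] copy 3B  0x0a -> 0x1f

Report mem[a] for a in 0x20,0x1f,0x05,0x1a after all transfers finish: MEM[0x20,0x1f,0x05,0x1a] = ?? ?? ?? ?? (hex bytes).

MEM[0x20,0x1f,0x05,0x1a] = e0 28 73 8f

#0 dst[0x19+5] := {0x73,0x8f,0x6a,0xef,0x5a}
#1 dst[0x0b+4] := {0xe0,0x55,0x95,0xbc}
#2 dst[0x05+2] := {0x73,0x8f}
#3 dst[0x1f+3] := {0x28,0xe0,0x55}
query mem[0x20]=0xe0, mem[0x1f]=0x28, mem[0x05]=0x73, mem[0x1a]=0x8f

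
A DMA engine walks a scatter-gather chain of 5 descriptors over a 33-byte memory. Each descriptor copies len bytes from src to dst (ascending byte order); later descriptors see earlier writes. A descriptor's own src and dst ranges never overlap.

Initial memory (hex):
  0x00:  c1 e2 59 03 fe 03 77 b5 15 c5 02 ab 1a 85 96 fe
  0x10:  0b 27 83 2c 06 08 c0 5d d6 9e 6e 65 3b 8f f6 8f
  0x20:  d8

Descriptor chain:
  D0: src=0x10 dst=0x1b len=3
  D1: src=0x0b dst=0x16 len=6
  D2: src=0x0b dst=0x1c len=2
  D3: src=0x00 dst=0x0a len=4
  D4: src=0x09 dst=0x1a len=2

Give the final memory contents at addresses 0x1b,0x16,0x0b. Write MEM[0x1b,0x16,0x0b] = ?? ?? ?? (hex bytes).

MEM[0x1b,0x16,0x0b] = c1 ab e2

  after D0: wrote 3B at 0x1b = 0b2783
  after D1: wrote 6B at 0x16 = ab1a8596fe0b
  after D2: wrote 2B at 0x1c = ab1a
  after D3: wrote 4B at 0x0a = c1e25903
  after D4: wrote 2B at 0x1a = c5c1
query mem[0x1b]=0xc1, mem[0x16]=0xab, mem[0x0b]=0xe2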